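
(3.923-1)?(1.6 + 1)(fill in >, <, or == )>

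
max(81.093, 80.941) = 81.093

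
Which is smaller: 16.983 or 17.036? 16.983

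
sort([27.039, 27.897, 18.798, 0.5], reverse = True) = [27.897, 27.039, 18.798, 0.5]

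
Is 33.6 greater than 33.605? No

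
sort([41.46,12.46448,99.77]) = [12.46448,41.46,99.77]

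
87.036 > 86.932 True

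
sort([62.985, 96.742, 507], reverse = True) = [507, 96.742, 62.985]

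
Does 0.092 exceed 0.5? No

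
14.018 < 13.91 False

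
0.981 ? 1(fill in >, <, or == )<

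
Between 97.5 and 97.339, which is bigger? 97.5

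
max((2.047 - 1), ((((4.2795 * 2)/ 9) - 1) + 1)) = 1.047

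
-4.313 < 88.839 True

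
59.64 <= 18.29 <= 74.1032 False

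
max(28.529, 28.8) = 28.8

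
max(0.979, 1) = 1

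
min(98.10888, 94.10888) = 94.10888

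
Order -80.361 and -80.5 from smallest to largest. -80.5, -80.361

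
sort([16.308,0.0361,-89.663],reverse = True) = [16.308,0.0361,-89.663]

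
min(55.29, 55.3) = 55.29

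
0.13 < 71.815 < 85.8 True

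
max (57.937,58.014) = 58.014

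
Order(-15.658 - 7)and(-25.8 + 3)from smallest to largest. (-25.8 + 3), (-15.658 - 7)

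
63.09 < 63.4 True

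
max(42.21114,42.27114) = 42.27114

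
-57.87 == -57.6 False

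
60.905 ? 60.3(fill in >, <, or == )>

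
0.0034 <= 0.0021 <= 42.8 False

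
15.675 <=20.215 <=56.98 True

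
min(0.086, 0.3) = 0.086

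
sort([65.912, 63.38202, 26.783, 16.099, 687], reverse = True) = [687, 65.912, 63.38202, 26.783, 16.099]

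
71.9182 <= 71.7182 False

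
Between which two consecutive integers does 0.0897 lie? 0 and 1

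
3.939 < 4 True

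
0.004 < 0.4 True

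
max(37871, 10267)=37871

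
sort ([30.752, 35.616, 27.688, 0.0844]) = [0.0844, 27.688, 30.752, 35.616]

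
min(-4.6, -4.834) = -4.834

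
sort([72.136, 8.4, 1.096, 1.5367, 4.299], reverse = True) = [72.136, 8.4, 4.299, 1.5367, 1.096]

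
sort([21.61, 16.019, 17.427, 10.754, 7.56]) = [7.56, 10.754, 16.019, 17.427, 21.61]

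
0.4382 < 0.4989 True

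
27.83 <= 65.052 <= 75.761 True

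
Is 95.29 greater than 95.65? No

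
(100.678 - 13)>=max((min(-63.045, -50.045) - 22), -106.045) True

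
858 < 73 False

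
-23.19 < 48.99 True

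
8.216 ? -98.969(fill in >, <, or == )>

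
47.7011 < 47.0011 False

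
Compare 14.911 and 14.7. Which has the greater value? 14.911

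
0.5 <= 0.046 False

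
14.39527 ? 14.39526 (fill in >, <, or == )>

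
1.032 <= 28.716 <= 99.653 True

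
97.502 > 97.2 True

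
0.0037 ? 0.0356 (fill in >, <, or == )<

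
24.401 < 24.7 True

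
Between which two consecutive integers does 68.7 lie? 68 and 69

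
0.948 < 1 True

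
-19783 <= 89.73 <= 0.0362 False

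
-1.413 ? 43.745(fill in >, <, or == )<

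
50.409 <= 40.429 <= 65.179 False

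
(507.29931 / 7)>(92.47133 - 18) False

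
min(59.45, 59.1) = 59.1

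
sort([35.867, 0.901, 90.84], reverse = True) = [90.84, 35.867, 0.901]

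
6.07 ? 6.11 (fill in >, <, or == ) <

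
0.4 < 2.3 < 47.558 True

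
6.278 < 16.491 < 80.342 True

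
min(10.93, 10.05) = 10.05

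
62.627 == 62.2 False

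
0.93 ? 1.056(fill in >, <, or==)<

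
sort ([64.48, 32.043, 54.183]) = [32.043, 54.183, 64.48]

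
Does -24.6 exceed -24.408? No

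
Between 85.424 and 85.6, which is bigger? 85.6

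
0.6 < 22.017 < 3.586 False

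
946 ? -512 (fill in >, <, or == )>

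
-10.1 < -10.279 False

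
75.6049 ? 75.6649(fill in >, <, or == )<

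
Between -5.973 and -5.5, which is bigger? -5.5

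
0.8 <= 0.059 False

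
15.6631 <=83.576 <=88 True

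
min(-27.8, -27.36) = -27.8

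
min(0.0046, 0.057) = 0.0046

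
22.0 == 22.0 True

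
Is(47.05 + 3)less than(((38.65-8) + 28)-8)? Yes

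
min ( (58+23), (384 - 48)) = 81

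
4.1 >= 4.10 True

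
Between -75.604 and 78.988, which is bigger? 78.988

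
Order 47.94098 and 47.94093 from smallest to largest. 47.94093, 47.94098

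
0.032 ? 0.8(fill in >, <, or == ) <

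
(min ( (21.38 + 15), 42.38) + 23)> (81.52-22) False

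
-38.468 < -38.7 False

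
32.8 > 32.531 True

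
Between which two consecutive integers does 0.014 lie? 0 and 1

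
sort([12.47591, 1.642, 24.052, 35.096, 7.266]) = [1.642, 7.266, 12.47591, 24.052, 35.096]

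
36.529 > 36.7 False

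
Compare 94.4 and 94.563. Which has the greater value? 94.563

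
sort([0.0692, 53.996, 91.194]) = [0.0692, 53.996, 91.194]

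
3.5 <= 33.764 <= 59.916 True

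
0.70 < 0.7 False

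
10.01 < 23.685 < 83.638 True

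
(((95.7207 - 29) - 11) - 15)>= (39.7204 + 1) True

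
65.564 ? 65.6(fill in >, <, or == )<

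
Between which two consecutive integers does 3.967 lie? 3 and 4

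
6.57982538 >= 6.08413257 True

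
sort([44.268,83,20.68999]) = [20.68999,44.268,83]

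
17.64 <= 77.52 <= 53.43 False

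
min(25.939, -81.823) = -81.823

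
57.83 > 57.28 True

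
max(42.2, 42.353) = 42.353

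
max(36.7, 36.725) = 36.725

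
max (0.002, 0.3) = 0.3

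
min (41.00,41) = 41.00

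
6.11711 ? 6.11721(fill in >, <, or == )<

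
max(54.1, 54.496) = 54.496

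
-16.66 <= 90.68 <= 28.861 False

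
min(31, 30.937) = 30.937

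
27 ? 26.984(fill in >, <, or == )>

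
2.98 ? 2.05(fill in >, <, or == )>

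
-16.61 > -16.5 False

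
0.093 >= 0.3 False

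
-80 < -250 False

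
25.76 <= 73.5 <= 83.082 True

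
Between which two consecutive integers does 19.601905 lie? 19 and 20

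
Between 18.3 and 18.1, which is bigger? 18.3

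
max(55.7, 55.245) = 55.7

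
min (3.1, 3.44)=3.1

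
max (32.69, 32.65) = 32.69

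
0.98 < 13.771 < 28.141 True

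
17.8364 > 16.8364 True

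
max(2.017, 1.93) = 2.017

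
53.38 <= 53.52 True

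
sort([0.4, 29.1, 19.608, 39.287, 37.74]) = [0.4, 19.608, 29.1, 37.74, 39.287]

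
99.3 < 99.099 False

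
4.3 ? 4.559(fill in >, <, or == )<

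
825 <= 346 False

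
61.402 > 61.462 False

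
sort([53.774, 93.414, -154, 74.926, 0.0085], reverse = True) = [93.414, 74.926, 53.774, 0.0085, -154]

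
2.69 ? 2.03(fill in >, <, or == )>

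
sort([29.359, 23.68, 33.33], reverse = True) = [33.33, 29.359, 23.68]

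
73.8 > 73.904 False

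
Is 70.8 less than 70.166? No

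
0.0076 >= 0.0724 False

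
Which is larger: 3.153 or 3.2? 3.2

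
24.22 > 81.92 False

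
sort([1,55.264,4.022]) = [1,4.022,55.264]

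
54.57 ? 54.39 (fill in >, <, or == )>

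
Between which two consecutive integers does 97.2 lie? 97 and 98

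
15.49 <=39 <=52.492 True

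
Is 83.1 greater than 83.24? No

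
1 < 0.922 False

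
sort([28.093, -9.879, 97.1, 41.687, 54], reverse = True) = [97.1, 54, 41.687, 28.093, -9.879]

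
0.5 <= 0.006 False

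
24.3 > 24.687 False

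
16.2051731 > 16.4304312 False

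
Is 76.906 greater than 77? No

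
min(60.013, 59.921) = 59.921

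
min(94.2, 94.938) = 94.2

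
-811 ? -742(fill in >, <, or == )<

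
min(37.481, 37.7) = 37.481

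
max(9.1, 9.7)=9.7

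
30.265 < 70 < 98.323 True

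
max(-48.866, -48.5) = -48.5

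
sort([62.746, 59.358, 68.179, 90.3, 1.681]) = [1.681, 59.358, 62.746, 68.179, 90.3]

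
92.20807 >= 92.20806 True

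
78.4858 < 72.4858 False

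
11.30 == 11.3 True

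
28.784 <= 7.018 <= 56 False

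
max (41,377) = 377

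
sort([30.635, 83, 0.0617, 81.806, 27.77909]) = [0.0617, 27.77909, 30.635, 81.806, 83]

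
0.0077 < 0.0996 True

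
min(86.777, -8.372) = -8.372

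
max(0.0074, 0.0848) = 0.0848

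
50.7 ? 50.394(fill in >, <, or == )>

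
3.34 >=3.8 False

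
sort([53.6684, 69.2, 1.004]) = [1.004, 53.6684, 69.2]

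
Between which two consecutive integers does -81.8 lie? -82 and -81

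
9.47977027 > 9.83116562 False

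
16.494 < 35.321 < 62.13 True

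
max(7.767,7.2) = 7.767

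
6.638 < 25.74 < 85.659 True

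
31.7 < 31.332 False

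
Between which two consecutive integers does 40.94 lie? 40 and 41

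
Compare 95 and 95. They are equal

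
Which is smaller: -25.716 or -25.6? -25.716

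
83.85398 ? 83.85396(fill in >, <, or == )>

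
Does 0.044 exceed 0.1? No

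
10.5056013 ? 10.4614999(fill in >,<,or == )>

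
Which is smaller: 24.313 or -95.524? -95.524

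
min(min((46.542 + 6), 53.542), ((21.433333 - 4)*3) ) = 52.299999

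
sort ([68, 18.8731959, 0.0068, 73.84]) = [0.0068, 18.8731959, 68, 73.84]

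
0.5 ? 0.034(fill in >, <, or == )>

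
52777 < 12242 False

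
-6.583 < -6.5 True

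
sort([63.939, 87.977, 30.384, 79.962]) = [30.384, 63.939, 79.962, 87.977]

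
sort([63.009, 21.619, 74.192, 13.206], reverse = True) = [74.192, 63.009, 21.619, 13.206]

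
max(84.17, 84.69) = 84.69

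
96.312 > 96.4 False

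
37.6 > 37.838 False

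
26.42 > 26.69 False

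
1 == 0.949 False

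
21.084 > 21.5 False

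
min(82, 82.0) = 82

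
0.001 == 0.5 False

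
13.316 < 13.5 True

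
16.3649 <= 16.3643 False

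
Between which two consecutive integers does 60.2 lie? 60 and 61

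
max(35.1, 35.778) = 35.778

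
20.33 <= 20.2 False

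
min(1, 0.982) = 0.982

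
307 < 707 True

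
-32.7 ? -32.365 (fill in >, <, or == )<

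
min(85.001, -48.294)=-48.294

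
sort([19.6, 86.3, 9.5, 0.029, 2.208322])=[0.029, 2.208322, 9.5, 19.6, 86.3]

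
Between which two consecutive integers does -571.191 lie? -572 and -571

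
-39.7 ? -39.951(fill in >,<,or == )>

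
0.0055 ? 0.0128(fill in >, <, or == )<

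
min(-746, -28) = -746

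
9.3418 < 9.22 False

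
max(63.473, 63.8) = 63.8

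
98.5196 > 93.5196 True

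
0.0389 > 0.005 True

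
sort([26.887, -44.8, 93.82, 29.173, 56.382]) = [-44.8, 26.887, 29.173, 56.382, 93.82]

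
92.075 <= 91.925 False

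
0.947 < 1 True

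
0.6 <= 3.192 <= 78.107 True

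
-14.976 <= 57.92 True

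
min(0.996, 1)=0.996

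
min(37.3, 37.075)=37.075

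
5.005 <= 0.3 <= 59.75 False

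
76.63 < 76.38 False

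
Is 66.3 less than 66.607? Yes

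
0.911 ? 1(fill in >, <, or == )<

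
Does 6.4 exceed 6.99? No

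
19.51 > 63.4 False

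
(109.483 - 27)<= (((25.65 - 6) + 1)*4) True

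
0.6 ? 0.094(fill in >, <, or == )>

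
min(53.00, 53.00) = 53.00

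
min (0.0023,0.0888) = 0.0023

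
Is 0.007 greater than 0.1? No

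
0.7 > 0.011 True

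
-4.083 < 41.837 True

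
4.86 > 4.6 True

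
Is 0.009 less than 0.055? Yes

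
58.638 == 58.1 False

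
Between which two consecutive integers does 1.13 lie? 1 and 2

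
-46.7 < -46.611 True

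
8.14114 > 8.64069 False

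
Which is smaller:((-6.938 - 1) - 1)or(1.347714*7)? ((-6.938 - 1) - 1)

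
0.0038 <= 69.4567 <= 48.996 False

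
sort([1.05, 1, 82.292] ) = [1, 1.05, 82.292]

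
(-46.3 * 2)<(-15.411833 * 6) True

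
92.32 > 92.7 False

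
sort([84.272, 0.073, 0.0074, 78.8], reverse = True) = [84.272, 78.8, 0.073, 0.0074]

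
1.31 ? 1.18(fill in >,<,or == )>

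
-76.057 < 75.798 True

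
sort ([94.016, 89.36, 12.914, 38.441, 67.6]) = [12.914, 38.441, 67.6, 89.36, 94.016]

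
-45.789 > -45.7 False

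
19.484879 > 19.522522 False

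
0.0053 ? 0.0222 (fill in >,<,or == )<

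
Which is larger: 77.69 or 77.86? 77.86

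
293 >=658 False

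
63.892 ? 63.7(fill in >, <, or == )>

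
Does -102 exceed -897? Yes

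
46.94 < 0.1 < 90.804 False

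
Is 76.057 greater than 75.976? Yes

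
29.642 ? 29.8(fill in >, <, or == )<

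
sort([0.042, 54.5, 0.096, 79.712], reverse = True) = [79.712, 54.5, 0.096, 0.042]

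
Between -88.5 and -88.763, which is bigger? -88.5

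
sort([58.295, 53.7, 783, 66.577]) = [53.7, 58.295, 66.577, 783]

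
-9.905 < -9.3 True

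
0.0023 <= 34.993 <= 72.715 True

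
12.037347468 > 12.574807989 False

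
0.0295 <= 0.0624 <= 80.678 True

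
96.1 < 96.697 True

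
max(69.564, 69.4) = 69.564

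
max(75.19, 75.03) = 75.19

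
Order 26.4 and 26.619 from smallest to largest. 26.4, 26.619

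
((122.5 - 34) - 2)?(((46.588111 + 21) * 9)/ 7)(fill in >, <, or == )<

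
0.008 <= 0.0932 True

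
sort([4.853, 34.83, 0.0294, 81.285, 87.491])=[0.0294, 4.853, 34.83, 81.285, 87.491]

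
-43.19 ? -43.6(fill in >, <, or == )>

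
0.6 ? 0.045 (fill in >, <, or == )>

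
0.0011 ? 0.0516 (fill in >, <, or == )<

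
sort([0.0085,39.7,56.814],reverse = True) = [56.814,39.7,0.0085]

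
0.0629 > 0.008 True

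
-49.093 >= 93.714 False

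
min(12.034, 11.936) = 11.936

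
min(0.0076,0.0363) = 0.0076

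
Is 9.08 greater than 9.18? No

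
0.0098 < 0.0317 True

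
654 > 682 False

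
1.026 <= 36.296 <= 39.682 True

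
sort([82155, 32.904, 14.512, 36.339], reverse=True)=[82155, 36.339, 32.904, 14.512]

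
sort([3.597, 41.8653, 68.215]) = [3.597, 41.8653, 68.215]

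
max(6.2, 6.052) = 6.2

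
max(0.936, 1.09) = 1.09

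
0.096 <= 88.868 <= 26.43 False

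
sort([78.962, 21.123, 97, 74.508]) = [21.123, 74.508, 78.962, 97]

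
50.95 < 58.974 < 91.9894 True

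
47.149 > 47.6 False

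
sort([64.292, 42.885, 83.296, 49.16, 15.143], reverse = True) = [83.296, 64.292, 49.16, 42.885, 15.143]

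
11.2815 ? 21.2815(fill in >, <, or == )<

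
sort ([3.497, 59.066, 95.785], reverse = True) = [95.785, 59.066, 3.497]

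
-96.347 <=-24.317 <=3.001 True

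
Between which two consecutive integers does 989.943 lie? 989 and 990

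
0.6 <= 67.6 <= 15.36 False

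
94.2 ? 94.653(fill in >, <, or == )<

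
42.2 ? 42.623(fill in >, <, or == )<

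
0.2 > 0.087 True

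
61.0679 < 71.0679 True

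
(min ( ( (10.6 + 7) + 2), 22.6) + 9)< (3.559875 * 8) False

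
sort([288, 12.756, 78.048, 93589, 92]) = [12.756, 78.048, 92, 288, 93589]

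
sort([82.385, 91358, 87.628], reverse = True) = [91358, 87.628, 82.385]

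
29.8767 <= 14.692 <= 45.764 False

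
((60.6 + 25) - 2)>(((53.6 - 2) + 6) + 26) False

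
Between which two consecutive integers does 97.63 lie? 97 and 98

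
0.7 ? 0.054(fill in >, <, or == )>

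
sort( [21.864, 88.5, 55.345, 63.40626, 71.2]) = [21.864, 55.345, 63.40626, 71.2, 88.5]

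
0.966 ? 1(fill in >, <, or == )<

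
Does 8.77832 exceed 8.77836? No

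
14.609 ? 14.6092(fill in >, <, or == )<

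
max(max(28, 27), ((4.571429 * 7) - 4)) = 28.000003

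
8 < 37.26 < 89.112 True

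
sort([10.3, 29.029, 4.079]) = [4.079, 10.3, 29.029]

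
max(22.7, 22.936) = 22.936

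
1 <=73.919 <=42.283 False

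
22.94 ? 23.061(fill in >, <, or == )<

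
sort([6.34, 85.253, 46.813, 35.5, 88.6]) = [6.34, 35.5, 46.813, 85.253, 88.6]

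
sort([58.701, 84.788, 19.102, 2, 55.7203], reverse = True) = [84.788, 58.701, 55.7203, 19.102, 2]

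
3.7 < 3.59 False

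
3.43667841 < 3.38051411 False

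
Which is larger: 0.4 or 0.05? 0.4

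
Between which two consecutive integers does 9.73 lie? 9 and 10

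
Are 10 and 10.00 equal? Yes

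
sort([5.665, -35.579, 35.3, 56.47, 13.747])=[-35.579, 5.665, 13.747, 35.3, 56.47]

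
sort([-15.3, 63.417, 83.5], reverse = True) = [83.5, 63.417, -15.3]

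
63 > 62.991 True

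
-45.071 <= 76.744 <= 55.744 False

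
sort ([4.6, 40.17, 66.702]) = [4.6, 40.17, 66.702]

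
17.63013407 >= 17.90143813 False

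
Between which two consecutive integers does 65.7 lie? 65 and 66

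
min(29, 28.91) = 28.91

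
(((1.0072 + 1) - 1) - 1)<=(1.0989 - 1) True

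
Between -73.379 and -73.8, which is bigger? -73.379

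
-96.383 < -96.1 True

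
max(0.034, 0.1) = 0.1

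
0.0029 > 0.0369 False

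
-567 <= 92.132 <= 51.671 False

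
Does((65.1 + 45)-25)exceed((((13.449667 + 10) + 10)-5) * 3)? No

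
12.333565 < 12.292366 False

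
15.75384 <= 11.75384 False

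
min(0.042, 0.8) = 0.042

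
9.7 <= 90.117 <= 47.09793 False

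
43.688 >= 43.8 False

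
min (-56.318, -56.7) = -56.7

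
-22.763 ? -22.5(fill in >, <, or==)<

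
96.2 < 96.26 True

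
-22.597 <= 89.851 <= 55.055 False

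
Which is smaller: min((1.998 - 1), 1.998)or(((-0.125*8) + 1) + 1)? min((1.998 - 1), 1.998)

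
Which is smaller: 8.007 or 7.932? 7.932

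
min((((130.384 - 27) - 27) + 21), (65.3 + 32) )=97.3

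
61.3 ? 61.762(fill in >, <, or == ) <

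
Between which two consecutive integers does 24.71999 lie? 24 and 25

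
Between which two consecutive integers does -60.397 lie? -61 and -60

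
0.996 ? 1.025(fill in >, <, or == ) <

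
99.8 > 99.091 True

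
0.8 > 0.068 True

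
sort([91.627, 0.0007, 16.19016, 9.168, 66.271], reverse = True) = [91.627, 66.271, 16.19016, 9.168, 0.0007]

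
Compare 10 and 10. They are equal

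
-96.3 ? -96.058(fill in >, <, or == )<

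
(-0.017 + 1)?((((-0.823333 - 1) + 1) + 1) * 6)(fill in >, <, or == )<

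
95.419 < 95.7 True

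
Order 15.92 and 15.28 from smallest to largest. 15.28,15.92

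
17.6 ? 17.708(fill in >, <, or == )<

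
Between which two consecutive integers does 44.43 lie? 44 and 45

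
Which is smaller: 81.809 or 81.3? 81.3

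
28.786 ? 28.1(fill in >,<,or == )>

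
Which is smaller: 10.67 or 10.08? 10.08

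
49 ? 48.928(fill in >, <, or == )>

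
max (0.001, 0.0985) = 0.0985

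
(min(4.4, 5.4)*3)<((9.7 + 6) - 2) True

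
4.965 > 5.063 False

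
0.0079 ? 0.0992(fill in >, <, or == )<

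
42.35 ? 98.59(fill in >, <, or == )<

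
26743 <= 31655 True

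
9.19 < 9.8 True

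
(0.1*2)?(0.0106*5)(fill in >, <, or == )>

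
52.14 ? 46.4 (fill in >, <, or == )>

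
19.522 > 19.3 True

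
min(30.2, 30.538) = 30.2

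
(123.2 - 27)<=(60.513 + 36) True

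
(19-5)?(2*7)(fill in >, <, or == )==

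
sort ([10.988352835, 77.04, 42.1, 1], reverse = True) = [77.04, 42.1, 10.988352835, 1]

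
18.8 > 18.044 True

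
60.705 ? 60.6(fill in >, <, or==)>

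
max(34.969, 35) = 35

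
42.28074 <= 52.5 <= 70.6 True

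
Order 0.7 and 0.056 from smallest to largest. 0.056, 0.7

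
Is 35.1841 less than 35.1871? Yes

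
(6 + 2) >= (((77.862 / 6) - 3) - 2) True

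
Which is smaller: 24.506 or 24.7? 24.506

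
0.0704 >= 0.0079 True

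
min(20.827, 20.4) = 20.4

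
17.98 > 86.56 False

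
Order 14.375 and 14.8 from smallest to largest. 14.375,14.8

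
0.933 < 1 True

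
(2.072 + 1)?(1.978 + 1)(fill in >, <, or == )>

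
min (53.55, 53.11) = 53.11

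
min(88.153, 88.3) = 88.153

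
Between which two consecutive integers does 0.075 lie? 0 and 1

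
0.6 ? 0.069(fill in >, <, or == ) >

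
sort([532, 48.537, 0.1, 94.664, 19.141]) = [0.1, 19.141, 48.537, 94.664, 532]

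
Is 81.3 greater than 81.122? Yes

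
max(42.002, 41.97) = 42.002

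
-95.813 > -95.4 False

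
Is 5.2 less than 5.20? No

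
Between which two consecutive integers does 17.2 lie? 17 and 18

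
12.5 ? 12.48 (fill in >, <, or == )>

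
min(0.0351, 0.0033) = 0.0033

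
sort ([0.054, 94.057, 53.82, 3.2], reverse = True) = [94.057, 53.82, 3.2, 0.054]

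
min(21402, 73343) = 21402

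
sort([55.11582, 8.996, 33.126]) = [8.996, 33.126, 55.11582]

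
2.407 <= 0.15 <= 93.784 False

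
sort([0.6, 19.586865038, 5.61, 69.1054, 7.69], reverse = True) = [69.1054, 19.586865038, 7.69, 5.61, 0.6]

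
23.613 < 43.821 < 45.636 True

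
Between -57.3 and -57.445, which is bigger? -57.3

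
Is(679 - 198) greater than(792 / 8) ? Yes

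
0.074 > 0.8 False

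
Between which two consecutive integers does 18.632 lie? 18 and 19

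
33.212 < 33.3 True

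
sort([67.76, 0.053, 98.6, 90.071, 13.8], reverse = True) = [98.6, 90.071, 67.76, 13.8, 0.053]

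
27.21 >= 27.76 False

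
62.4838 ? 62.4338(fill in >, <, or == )>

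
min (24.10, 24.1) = 24.10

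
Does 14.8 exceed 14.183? Yes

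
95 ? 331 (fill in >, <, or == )<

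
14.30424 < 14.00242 False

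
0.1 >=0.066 True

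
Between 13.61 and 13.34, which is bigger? 13.61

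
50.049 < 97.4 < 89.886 False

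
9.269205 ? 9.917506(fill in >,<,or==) <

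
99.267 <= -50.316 False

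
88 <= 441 True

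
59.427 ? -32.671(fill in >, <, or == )>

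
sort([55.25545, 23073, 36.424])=[36.424, 55.25545, 23073]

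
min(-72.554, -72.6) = -72.6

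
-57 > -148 True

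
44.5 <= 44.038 False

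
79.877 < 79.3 False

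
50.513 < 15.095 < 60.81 False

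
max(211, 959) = 959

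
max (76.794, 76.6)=76.794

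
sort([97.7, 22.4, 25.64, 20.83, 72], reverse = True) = [97.7, 72, 25.64, 22.4, 20.83]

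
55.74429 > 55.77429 False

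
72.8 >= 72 True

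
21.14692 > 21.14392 True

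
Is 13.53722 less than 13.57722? Yes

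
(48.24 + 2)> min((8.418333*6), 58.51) False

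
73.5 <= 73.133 False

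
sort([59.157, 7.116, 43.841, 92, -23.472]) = [-23.472, 7.116, 43.841, 59.157, 92]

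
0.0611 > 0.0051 True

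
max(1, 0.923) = 1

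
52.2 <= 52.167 False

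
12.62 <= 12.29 False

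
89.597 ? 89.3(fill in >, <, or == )>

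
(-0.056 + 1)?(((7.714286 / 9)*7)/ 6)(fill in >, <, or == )<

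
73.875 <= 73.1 False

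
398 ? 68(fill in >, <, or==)>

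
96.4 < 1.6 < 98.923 False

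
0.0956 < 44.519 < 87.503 True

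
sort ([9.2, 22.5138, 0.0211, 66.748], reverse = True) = [66.748, 22.5138, 9.2, 0.0211]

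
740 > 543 True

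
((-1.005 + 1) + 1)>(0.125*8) False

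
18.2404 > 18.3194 False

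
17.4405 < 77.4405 True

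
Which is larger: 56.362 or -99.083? 56.362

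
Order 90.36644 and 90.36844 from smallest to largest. 90.36644, 90.36844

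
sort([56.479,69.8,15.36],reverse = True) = [69.8,56.479,15.36]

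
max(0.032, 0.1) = 0.1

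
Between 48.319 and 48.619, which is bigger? 48.619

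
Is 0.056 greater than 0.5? No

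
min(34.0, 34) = 34.0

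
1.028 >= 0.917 True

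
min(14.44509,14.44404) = 14.44404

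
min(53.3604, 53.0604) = 53.0604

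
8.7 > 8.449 True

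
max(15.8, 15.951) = 15.951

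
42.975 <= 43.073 True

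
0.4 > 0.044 True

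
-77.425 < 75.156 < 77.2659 True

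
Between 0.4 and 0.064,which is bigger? 0.4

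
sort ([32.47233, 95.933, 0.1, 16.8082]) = [0.1, 16.8082, 32.47233, 95.933]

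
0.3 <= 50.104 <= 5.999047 False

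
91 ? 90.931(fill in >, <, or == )>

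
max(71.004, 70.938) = 71.004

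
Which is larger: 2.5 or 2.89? 2.89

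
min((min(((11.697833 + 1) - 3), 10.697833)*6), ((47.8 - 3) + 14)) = 58.186998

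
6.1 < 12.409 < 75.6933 True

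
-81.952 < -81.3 True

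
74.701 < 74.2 False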